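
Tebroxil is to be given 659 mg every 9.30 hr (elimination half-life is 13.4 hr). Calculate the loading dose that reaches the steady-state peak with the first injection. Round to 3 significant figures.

k = ln 2 / 13.4 = 0.05173 hr⁻¹
Accumulation ratio R = 1 / (1 − e^(−kτ)) = 1 / (1 − e^(−0.05173×9.30)) = 1 / (1 − 0.6181) = 2.619
Loading dose = maintenance dose × R = 659 × 2.619 ≈ 1730 mg

1730 mg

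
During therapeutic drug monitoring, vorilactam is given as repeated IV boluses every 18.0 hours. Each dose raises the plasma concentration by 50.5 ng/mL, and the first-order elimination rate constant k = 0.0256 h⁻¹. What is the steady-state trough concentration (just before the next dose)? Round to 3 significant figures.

Fraction remaining after one interval: e^(−kτ) = e^(−0.02560 × 18.0) = 0.6308
R = 1 / (1 − 0.6308) = 2.708
Css,max = 50.5 × 2.708 = 136.8 ng/mL
Css,min = Css,max × e^(−kτ) = 136.8 × 0.6308 ≈ 86.3 ng/mL

86.3 ng/mL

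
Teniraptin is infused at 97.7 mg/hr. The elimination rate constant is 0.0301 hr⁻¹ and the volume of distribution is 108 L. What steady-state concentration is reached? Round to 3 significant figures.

30.1 µg/mL

CL = k · V = 0.0301 × 108 = 3.251 L/hr
Css = rate / CL = 97.7 / 3.251 ≈ 30.1 µg/mL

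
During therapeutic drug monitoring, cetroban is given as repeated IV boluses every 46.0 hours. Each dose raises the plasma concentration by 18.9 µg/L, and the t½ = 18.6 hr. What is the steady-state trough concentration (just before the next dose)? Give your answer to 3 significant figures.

4.15 µg/L

k = ln 2 / 18.6 = 0.03727 hr⁻¹
Fraction remaining after one interval: e^(−kτ) = e^(−0.03727 × 46.0) = 0.1801
R = 1 / (1 − 0.1801) = 1.220
Css,max = 18.9 × 1.220 = 23.05 µg/L
Css,min = Css,max × e^(−kτ) = 23.05 × 0.1801 ≈ 4.15 µg/L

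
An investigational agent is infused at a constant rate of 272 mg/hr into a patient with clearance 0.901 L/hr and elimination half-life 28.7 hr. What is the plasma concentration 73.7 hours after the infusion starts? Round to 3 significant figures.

Css = rate / CL = 272 / 0.901 = 301.9 µg/mL
k = ln 2 / 28.7 = 0.02415 hr⁻¹
C(t) = Css (1 − e^(−kt)) = 301.9 × (1 − e^(−1.780)) = 301.9 × 0.8314 ≈ 251 µg/mL

251 µg/mL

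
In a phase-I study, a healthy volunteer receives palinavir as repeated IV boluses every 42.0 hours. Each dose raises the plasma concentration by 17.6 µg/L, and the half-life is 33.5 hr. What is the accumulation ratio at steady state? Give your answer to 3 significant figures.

1.72

k = ln 2 / 33.5 = 0.02069 hr⁻¹
Fraction remaining after one interval: e^(−kτ) = e^(−0.02069 × 42.0) = 0.4194
R = 1 / (1 − 0.4194) = 1 / 0.5806 ≈ 1.72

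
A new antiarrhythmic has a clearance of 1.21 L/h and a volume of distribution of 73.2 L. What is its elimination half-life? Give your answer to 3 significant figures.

41.9 hours

k = CL / V = 1.21 / 73.2 = 0.01653 h⁻¹
t½ = ln 2 / k = ln 2 / 0.01653 ≈ 41.9 hours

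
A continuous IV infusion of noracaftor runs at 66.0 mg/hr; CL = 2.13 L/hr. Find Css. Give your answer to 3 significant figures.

Css = infusion rate / CL = 66.0 / 2.13 ≈ 31.0 µg/mL

31.0 µg/mL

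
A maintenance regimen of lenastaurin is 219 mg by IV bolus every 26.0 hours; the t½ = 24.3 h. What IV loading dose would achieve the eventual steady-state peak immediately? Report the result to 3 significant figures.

k = ln 2 / 24.3 = 0.02852 h⁻¹
Accumulation ratio R = 1 / (1 − e^(−kτ)) = 1 / (1 − e^(−0.02852×26.0)) = 1 / (1 − 0.4763) = 1.910
Loading dose = maintenance dose × R = 219 × 1.910 ≈ 418 mg

418 mg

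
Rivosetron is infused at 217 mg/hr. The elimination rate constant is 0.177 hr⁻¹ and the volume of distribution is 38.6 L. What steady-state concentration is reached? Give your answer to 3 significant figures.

31.8 µg/mL

CL = k · V = 0.177 × 38.6 = 6.832 L/hr
Css = rate / CL = 217 / 6.832 ≈ 31.8 µg/mL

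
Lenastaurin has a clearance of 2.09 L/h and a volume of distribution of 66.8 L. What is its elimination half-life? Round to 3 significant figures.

22.2 hours

k = CL / V = 2.09 / 66.8 = 0.03129 h⁻¹
t½ = ln 2 / k = ln 2 / 0.03129 ≈ 22.2 hours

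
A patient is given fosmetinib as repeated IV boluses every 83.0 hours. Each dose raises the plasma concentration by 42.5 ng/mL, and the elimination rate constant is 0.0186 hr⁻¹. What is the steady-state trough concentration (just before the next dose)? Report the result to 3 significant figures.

Fraction remaining after one interval: e^(−kτ) = e^(−0.01860 × 83.0) = 0.2136
R = 1 / (1 − 0.2136) = 1.272
Css,max = 42.5 × 1.272 = 54.04 ng/mL
Css,min = Css,max × e^(−kτ) = 54.04 × 0.2136 ≈ 11.5 ng/mL

11.5 ng/mL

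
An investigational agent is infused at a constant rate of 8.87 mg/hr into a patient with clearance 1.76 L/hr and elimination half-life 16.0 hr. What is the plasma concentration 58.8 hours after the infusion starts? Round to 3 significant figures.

Css = rate / CL = 8.87 / 1.76 = 5.040 µg/mL
k = ln 2 / 16.0 = 0.04332 hr⁻¹
C(t) = Css (1 − e^(−kt)) = 5.040 × (1 − e^(−2.547)) = 5.040 × 0.9217 ≈ 4.65 µg/mL

4.65 µg/mL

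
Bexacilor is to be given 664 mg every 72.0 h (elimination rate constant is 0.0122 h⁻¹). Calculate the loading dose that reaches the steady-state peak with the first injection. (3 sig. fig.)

Accumulation ratio R = 1 / (1 − e^(−kτ)) = 1 / (1 − e^(−0.01220×72.0)) = 1 / (1 − 0.4154) = 1.711
Loading dose = maintenance dose × R = 664 × 1.711 ≈ 1140 mg

1140 mg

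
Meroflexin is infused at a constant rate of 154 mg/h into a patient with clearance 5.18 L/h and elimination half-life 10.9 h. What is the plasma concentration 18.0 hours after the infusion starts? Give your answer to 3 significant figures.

20.3 mg/L

Css = rate / CL = 154 / 5.18 = 29.73 mg/L
k = ln 2 / 10.9 = 0.06359 h⁻¹
C(t) = Css (1 − e^(−kt)) = 29.73 × (1 − e^(−1.145)) = 29.73 × 0.6817 ≈ 20.3 mg/L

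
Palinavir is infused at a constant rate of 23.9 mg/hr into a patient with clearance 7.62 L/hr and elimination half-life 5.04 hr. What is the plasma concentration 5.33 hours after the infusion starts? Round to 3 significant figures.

1.63 µg/mL

Css = rate / CL = 23.9 / 7.62 = 3.136 µg/mL
k = ln 2 / 5.04 = 0.1375 hr⁻¹
C(t) = Css (1 − e^(−kt)) = 3.136 × (1 − e^(−0.7330)) = 3.136 × 0.5195 ≈ 1.63 µg/mL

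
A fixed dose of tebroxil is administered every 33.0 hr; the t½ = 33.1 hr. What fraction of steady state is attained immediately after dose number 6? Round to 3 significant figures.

k = ln 2 / 33.1 = 0.02094 hr⁻¹
f_n = 1 − e^(−nkτ) = 1 − e^(−6 × 0.02094 × 33.0) = 1 − e^(−4.146) = 1 − 0.01582 ≈ 0.984

0.984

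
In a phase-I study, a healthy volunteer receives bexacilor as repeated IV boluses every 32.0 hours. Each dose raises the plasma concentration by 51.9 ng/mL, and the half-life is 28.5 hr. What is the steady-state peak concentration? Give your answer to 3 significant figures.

96.0 ng/mL

k = ln 2 / 28.5 = 0.02432 hr⁻¹
Fraction remaining after one interval: e^(−kτ) = e^(−0.02432 × 32.0) = 0.4592
R = 1 / (1 − 0.4592) = 1.849
Css,max = 51.9 × 1.849 ≈ 96.0 ng/mL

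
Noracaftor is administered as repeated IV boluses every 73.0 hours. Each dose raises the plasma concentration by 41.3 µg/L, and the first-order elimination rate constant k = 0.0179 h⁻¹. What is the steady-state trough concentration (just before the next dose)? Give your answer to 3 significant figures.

Fraction remaining after one interval: e^(−kτ) = e^(−0.01790 × 73.0) = 0.2707
R = 1 / (1 − 0.2707) = 1.371
Css,max = 41.3 × 1.371 = 56.63 µg/L
Css,min = Css,max × e^(−kτ) = 56.63 × 0.2707 ≈ 15.3 µg/L

15.3 µg/L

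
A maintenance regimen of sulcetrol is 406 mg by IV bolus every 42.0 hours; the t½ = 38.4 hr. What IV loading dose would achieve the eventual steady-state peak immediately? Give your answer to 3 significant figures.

k = ln 2 / 38.4 = 0.01805 hr⁻¹
Accumulation ratio R = 1 / (1 − e^(−kτ)) = 1 / (1 − e^(−0.01805×42.0)) = 1 / (1 − 0.4685) = 1.882
Loading dose = maintenance dose × R = 406 × 1.882 ≈ 764 mg

764 mg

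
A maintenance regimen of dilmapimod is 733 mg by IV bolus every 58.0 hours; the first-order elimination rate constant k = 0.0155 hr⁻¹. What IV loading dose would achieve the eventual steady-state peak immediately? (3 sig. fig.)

1240 mg

Accumulation ratio R = 1 / (1 − e^(−kτ)) = 1 / (1 − e^(−0.01550×58.0)) = 1 / (1 − 0.4070) = 1.686
Loading dose = maintenance dose × R = 733 × 1.686 ≈ 1240 mg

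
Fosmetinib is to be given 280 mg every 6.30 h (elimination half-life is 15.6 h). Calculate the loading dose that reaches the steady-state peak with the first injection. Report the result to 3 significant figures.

k = ln 2 / 15.6 = 0.04443 h⁻¹
Accumulation ratio R = 1 / (1 − e^(−kτ)) = 1 / (1 − e^(−0.04443×6.30)) = 1 / (1 − 0.7558) = 4.096
Loading dose = maintenance dose × R = 280 × 4.096 ≈ 1150 mg

1150 mg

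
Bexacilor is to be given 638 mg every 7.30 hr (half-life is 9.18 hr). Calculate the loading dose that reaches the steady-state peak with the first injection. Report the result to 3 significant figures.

k = ln 2 / 9.18 = 0.07551 hr⁻¹
Accumulation ratio R = 1 / (1 − e^(−kτ)) = 1 / (1 − e^(−0.07551×7.30)) = 1 / (1 − 0.5763) = 2.360
Loading dose = maintenance dose × R = 638 × 2.360 ≈ 1510 mg

1510 mg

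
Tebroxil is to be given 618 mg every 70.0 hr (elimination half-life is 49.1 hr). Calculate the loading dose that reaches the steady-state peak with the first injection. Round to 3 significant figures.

984 mg

k = ln 2 / 49.1 = 0.01412 hr⁻¹
Accumulation ratio R = 1 / (1 − e^(−kτ)) = 1 / (1 − e^(−0.01412×70.0)) = 1 / (1 − 0.3722) = 1.593
Loading dose = maintenance dose × R = 618 × 1.593 ≈ 984 mg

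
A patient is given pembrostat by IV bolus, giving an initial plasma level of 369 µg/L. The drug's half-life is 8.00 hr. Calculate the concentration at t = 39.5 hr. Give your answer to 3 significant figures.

k = ln 2 / 8.00 = 0.08664 hr⁻¹
C(t) = C₀ e^(−kt) = 369 × e^(−0.08664 × 39.5) = 369 × e^(−3.422) = 369 × 0.03263 ≈ 12.0 µg/L

12.0 µg/L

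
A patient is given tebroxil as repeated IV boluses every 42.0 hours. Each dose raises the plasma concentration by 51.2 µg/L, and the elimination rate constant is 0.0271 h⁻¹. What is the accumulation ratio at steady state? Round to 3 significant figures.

1.47

Fraction remaining after one interval: e^(−kτ) = e^(−0.02710 × 42.0) = 0.3204
R = 1 / (1 − 0.3204) = 1 / 0.6796 ≈ 1.47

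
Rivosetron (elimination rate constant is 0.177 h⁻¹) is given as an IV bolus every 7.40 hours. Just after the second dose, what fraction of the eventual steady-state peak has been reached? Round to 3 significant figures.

0.927

f_n = 1 − e^(−nkτ) = 1 − e^(−2 × 0.1770 × 7.40) = 1 − e^(−2.620) = 1 − 0.07283 ≈ 0.927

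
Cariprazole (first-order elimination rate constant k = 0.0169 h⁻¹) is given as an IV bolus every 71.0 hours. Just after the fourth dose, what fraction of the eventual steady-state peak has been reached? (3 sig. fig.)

f_n = 1 − e^(−nkτ) = 1 − e^(−4 × 0.01690 × 71.0) = 1 − e^(−4.800) = 1 − 0.008233 ≈ 0.992

0.992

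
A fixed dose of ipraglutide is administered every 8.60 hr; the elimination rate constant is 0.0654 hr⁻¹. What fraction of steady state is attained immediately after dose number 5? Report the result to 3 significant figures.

f_n = 1 − e^(−nkτ) = 1 − e^(−5 × 0.06540 × 8.60) = 1 − e^(−2.812) = 1 − 0.06007 ≈ 0.940

0.940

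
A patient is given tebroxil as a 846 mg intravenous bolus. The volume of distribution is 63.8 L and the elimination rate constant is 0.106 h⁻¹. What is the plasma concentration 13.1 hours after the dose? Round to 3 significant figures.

C₀ = dose / V = 846 / 63.8 = 13.26 mg/L
C(t) = C₀ e^(−kt) = 13.26 × e^(−0.1060 × 13.1) = 13.26 × e^(−1.389) = 13.26 × 0.2494 ≈ 3.31 mg/L

3.31 mg/L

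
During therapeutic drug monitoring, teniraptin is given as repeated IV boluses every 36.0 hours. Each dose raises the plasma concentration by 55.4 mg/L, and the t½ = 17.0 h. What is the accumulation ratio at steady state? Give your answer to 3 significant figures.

1.30

k = ln 2 / 17.0 = 0.04077 h⁻¹
Fraction remaining after one interval: e^(−kτ) = e^(−0.04077 × 36.0) = 0.2304
R = 1 / (1 − 0.2304) = 1 / 0.7696 ≈ 1.30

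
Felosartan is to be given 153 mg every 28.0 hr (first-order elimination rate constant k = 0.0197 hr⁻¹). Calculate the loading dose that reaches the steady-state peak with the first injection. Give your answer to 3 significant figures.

Accumulation ratio R = 1 / (1 − e^(−kτ)) = 1 / (1 − e^(−0.01970×28.0)) = 1 / (1 − 0.5760) = 2.359
Loading dose = maintenance dose × R = 153 × 2.359 ≈ 361 mg

361 mg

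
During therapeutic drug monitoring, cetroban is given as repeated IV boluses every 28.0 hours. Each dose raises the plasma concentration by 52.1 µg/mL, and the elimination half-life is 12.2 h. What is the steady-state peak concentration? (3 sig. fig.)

k = ln 2 / 12.2 = 0.05682 h⁻¹
Fraction remaining after one interval: e^(−kτ) = e^(−0.05682 × 28.0) = 0.2038
R = 1 / (1 − 0.2038) = 1.256
Css,max = 52.1 × 1.256 ≈ 65.4 µg/mL

65.4 µg/mL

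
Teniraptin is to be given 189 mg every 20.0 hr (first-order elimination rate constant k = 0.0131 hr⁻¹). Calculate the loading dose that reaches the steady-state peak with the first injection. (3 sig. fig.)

820 mg

Accumulation ratio R = 1 / (1 − e^(−kτ)) = 1 / (1 − e^(−0.01310×20.0)) = 1 / (1 − 0.7695) = 4.339
Loading dose = maintenance dose × R = 189 × 4.339 ≈ 820 mg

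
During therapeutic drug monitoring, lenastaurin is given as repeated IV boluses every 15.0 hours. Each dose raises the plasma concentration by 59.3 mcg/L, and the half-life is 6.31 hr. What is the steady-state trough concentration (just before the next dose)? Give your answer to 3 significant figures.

k = ln 2 / 6.31 = 0.1098 hr⁻¹
Fraction remaining after one interval: e^(−kτ) = e^(−0.1098 × 15.0) = 0.1925
R = 1 / (1 − 0.1925) = 1.238
Css,max = 59.3 × 1.238 = 73.44 mcg/L
Css,min = Css,max × e^(−kτ) = 73.44 × 0.1925 ≈ 14.1 mcg/L

14.1 mcg/L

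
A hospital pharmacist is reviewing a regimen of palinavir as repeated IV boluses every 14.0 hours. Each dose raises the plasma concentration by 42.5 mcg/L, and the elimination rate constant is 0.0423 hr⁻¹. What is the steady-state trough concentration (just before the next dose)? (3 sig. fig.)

Fraction remaining after one interval: e^(−kτ) = e^(−0.04230 × 14.0) = 0.5531
R = 1 / (1 − 0.5531) = 2.238
Css,max = 42.5 × 2.238 = 95.10 mcg/L
Css,min = Css,max × e^(−kτ) = 95.10 × 0.5531 ≈ 52.6 mcg/L

52.6 mcg/L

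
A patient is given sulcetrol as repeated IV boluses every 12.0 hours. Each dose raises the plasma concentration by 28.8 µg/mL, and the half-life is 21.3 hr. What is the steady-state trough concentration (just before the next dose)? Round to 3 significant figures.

60.3 µg/mL

k = ln 2 / 21.3 = 0.03254 hr⁻¹
Fraction remaining after one interval: e^(−kτ) = e^(−0.03254 × 12.0) = 0.6767
R = 1 / (1 − 0.6767) = 3.093
Css,max = 28.8 × 3.093 = 89.09 µg/mL
Css,min = Css,max × e^(−kτ) = 89.09 × 0.6767 ≈ 60.3 µg/mL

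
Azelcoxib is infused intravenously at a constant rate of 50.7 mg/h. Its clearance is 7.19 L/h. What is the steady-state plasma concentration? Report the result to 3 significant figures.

7.05 µg/mL

Css = infusion rate / CL = 50.7 / 7.19 ≈ 7.05 µg/mL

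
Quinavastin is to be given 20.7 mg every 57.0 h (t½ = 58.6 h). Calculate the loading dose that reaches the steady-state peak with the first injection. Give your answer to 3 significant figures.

k = ln 2 / 58.6 = 0.01183 h⁻¹
Accumulation ratio R = 1 / (1 − e^(−kτ)) = 1 / (1 − e^(−0.01183×57.0)) = 1 / (1 − 0.5096) = 2.039
Loading dose = maintenance dose × R = 20.7 × 2.039 ≈ 42.2 mg

42.2 mg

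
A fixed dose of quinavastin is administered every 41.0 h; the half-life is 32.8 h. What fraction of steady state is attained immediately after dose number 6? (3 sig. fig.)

k = ln 2 / 32.8 = 0.02113 h⁻¹
f_n = 1 − e^(−nkτ) = 1 − e^(−6 × 0.02113 × 41.0) = 1 − e^(−5.199) = 1 − 0.005524 ≈ 0.994

0.994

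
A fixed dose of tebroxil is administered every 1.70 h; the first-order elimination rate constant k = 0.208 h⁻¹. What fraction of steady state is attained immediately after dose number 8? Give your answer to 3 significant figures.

0.941

f_n = 1 − e^(−nkτ) = 1 − e^(−8 × 0.2080 × 1.70) = 1 − e^(−2.829) = 1 − 0.05908 ≈ 0.941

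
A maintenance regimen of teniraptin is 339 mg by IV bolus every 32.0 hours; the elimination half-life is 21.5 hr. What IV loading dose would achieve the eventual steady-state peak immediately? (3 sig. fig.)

k = ln 2 / 21.5 = 0.03224 hr⁻¹
Accumulation ratio R = 1 / (1 − e^(−kτ)) = 1 / (1 − e^(−0.03224×32.0)) = 1 / (1 − 0.3564) = 1.554
Loading dose = maintenance dose × R = 339 × 1.554 ≈ 527 mg

527 mg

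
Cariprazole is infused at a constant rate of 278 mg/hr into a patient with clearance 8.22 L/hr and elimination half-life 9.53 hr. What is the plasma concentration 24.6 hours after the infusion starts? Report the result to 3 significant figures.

28.2 µg/mL

Css = rate / CL = 278 / 8.22 = 33.82 µg/mL
k = ln 2 / 9.53 = 0.07273 hr⁻¹
C(t) = Css (1 − e^(−kt)) = 33.82 × (1 − e^(−1.789)) = 33.82 × 0.8329 ≈ 28.2 µg/mL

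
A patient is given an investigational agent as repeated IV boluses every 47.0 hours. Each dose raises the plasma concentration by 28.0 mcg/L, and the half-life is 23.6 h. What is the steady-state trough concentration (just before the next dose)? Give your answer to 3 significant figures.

9.41 mcg/L

k = ln 2 / 23.6 = 0.02937 h⁻¹
Fraction remaining after one interval: e^(−kτ) = e^(−0.02937 × 47.0) = 0.2515
R = 1 / (1 − 0.2515) = 1.336
Css,max = 28.0 × 1.336 = 37.41 mcg/L
Css,min = Css,max × e^(−kτ) = 37.41 × 0.2515 ≈ 9.41 mcg/L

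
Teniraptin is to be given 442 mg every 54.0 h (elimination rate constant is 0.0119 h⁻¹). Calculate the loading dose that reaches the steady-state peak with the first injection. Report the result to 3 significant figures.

Accumulation ratio R = 1 / (1 − e^(−kτ)) = 1 / (1 − e^(−0.01190×54.0)) = 1 / (1 − 0.5259) = 2.109
Loading dose = maintenance dose × R = 442 × 2.109 ≈ 932 mg

932 mg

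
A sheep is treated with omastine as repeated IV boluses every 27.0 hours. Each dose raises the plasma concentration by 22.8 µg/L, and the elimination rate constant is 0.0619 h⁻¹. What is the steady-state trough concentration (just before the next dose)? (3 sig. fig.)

Fraction remaining after one interval: e^(−kτ) = e^(−0.06190 × 27.0) = 0.1880
R = 1 / (1 − 0.1880) = 1.232
Css,max = 22.8 × 1.232 = 28.08 µg/L
Css,min = Css,max × e^(−kτ) = 28.08 × 0.1880 ≈ 5.28 µg/L

5.28 µg/L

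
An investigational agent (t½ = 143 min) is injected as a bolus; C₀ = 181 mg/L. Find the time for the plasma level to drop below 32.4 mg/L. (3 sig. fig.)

355 minutes

k = ln 2 / 143 = 0.004847 min⁻¹
C(t) = C₀ e^(−kt)  ⇒  t = ln(C₀/C) / k
t = ln(181/32.4) / 0.004847 = 1.720 / 0.004847 ≈ 355 minutes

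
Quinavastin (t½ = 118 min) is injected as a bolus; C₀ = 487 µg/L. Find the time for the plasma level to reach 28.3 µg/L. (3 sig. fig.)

484 minutes

k = ln 2 / 118 = 0.005874 min⁻¹
C(t) = C₀ e^(−kt)  ⇒  t = ln(C₀/C) / k
t = ln(487/28.3) / 0.005874 = 2.845 / 0.005874 ≈ 484 minutes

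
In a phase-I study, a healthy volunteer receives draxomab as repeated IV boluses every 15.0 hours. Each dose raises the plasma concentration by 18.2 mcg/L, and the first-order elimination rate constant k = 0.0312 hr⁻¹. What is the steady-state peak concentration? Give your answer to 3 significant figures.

48.7 mcg/L

Fraction remaining after one interval: e^(−kτ) = e^(−0.03120 × 15.0) = 0.6263
R = 1 / (1 − 0.6263) = 2.676
Css,max = 18.2 × 2.676 ≈ 48.7 mcg/L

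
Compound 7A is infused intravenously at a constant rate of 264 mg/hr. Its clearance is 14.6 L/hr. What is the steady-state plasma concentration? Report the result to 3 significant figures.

Css = infusion rate / CL = 264 / 14.6 ≈ 18.1 µg/mL

18.1 µg/mL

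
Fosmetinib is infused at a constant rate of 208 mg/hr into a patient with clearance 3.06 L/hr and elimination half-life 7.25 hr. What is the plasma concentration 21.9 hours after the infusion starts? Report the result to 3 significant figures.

Css = rate / CL = 208 / 3.06 = 67.97 µg/mL
k = ln 2 / 7.25 = 0.09561 hr⁻¹
C(t) = Css (1 − e^(−kt)) = 67.97 × (1 − e^(−2.094)) = 67.97 × 0.8768 ≈ 59.6 µg/mL

59.6 µg/mL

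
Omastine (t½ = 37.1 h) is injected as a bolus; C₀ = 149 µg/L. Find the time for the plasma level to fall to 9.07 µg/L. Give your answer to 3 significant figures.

150 hours

k = ln 2 / 37.1 = 0.01868 h⁻¹
C(t) = C₀ e^(−kt)  ⇒  t = ln(C₀/C) / k
t = ln(149/9.07) / 0.01868 = 2.799 / 0.01868 ≈ 150 hours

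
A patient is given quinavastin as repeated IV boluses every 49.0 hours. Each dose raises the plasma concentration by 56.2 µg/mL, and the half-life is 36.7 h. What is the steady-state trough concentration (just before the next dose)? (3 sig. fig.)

36.9 µg/mL

k = ln 2 / 36.7 = 0.01889 h⁻¹
Fraction remaining after one interval: e^(−kτ) = e^(−0.01889 × 49.0) = 0.3964
R = 1 / (1 − 0.3964) = 1.657
Css,max = 56.2 × 1.657 = 93.10 µg/mL
Css,min = Css,max × e^(−kτ) = 93.10 × 0.3964 ≈ 36.9 µg/mL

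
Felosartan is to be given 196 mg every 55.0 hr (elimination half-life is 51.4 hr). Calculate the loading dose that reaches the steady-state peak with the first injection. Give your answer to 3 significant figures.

k = ln 2 / 51.4 = 0.01349 hr⁻¹
Accumulation ratio R = 1 / (1 − e^(−kτ)) = 1 / (1 − e^(−0.01349×55.0)) = 1 / (1 − 0.4763) = 1.910
Loading dose = maintenance dose × R = 196 × 1.910 ≈ 374 mg

374 mg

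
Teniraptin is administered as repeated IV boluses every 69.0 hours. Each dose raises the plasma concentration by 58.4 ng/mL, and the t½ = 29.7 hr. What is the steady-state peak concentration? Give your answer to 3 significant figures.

k = ln 2 / 29.7 = 0.02334 hr⁻¹
Fraction remaining after one interval: e^(−kτ) = e^(−0.02334 × 69.0) = 0.1998
R = 1 / (1 − 0.1998) = 1.250
Css,max = 58.4 × 1.250 ≈ 73.0 ng/mL

73.0 ng/mL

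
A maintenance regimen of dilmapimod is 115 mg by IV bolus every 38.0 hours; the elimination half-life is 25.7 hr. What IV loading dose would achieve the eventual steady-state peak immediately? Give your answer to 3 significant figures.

k = ln 2 / 25.7 = 0.02697 hr⁻¹
Accumulation ratio R = 1 / (1 − e^(−kτ)) = 1 / (1 − e^(−0.02697×38.0)) = 1 / (1 − 0.3588) = 1.560
Loading dose = maintenance dose × R = 115 × 1.560 ≈ 179 mg

179 mg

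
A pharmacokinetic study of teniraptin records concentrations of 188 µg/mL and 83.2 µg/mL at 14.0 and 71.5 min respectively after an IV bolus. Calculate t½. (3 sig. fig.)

k = ln(C₁/C₂) / (t₂ − t₁) = ln(188/83.2) / (71.5 − 14.0)
  = 0.8152 / 57.50 = 0.01418 min⁻¹
t½ = ln 2 / k = ln 2 / 0.01418 ≈ 48.9 minutes

48.9 minutes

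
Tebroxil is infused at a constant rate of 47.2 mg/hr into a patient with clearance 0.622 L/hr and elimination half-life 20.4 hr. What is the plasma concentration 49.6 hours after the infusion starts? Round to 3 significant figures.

Css = rate / CL = 47.2 / 0.622 = 75.88 µg/mL
k = ln 2 / 20.4 = 0.03398 hr⁻¹
C(t) = Css (1 − e^(−kt)) = 75.88 × (1 − e^(−1.685)) = 75.88 × 0.8146 ≈ 61.8 µg/mL

61.8 µg/mL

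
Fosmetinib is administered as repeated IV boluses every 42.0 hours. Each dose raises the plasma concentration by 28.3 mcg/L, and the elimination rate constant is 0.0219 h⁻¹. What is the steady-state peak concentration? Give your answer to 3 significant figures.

Fraction remaining after one interval: e^(−kτ) = e^(−0.02190 × 42.0) = 0.3986
R = 1 / (1 − 0.3986) = 1.663
Css,max = 28.3 × 1.663 ≈ 47.1 mcg/L

47.1 mcg/L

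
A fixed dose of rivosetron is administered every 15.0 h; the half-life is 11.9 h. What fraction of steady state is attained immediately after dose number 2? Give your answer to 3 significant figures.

k = ln 2 / 11.9 = 0.05825 h⁻¹
f_n = 1 − e^(−nkτ) = 1 − e^(−2 × 0.05825 × 15.0) = 1 − e^(−1.747) = 1 − 0.1742 ≈ 0.826

0.826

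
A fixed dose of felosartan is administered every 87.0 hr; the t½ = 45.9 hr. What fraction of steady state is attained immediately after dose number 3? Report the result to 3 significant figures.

0.981

k = ln 2 / 45.9 = 0.01510 hr⁻¹
f_n = 1 − e^(−nkτ) = 1 − e^(−3 × 0.01510 × 87.0) = 1 − e^(−3.941) = 1 − 0.01942 ≈ 0.981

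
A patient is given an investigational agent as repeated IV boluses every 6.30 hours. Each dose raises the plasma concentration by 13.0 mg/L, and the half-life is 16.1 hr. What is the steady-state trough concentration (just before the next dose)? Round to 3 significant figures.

41.7 mg/L

k = ln 2 / 16.1 = 0.04305 hr⁻¹
Fraction remaining after one interval: e^(−kτ) = e^(−0.04305 × 6.30) = 0.7624
R = 1 / (1 − 0.7624) = 4.209
Css,max = 13.0 × 4.209 = 54.72 mg/L
Css,min = Css,max × e^(−kτ) = 54.72 × 0.7624 ≈ 41.7 mg/L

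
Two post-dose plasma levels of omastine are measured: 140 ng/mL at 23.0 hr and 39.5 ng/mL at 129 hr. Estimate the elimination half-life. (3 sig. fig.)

k = ln(C₁/C₂) / (t₂ − t₁) = ln(140/39.5) / (129 − 23.0)
  = 1.265 / 106.0 = 0.01194 hr⁻¹
t½ = ln 2 / k = ln 2 / 0.01194 ≈ 58.1 hours

58.1 hours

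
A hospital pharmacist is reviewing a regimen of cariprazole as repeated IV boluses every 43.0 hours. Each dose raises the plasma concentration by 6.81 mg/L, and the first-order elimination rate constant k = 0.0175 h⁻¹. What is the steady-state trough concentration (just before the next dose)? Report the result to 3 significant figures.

Fraction remaining after one interval: e^(−kτ) = e^(−0.01750 × 43.0) = 0.4712
R = 1 / (1 − 0.4712) = 1.891
Css,max = 6.81 × 1.891 = 12.88 mg/L
Css,min = Css,max × e^(−kτ) = 12.88 × 0.4712 ≈ 6.07 mg/L

6.07 mg/L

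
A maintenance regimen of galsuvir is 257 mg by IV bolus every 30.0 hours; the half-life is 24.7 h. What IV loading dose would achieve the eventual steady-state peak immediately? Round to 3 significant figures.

452 mg

k = ln 2 / 24.7 = 0.02806 h⁻¹
Accumulation ratio R = 1 / (1 − e^(−kτ)) = 1 / (1 − e^(−0.02806×30.0)) = 1 / (1 − 0.4309) = 1.757
Loading dose = maintenance dose × R = 257 × 1.757 ≈ 452 mg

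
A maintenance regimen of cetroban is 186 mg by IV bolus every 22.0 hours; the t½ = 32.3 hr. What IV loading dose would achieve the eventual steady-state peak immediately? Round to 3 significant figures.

494 mg

k = ln 2 / 32.3 = 0.02146 hr⁻¹
Accumulation ratio R = 1 / (1 − e^(−kτ)) = 1 / (1 − e^(−0.02146×22.0)) = 1 / (1 − 0.6237) = 2.657
Loading dose = maintenance dose × R = 186 × 2.657 ≈ 494 mg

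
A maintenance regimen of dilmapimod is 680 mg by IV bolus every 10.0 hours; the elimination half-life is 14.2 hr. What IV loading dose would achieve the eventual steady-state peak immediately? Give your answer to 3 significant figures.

1760 mg

k = ln 2 / 14.2 = 0.04881 hr⁻¹
Accumulation ratio R = 1 / (1 − e^(−kτ)) = 1 / (1 − e^(−0.04881×10.0)) = 1 / (1 − 0.6138) = 2.589
Loading dose = maintenance dose × R = 680 × 2.589 ≈ 1760 mg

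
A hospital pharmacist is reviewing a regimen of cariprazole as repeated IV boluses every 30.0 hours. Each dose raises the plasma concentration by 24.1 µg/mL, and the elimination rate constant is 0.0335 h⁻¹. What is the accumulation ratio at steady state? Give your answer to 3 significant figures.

Fraction remaining after one interval: e^(−kτ) = e^(−0.03350 × 30.0) = 0.3660
R = 1 / (1 − 0.3660) = 1 / 0.6340 ≈ 1.58

1.58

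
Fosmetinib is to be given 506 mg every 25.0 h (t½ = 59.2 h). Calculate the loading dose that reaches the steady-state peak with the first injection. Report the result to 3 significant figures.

k = ln 2 / 59.2 = 0.01171 h⁻¹
Accumulation ratio R = 1 / (1 − e^(−kτ)) = 1 / (1 − e^(−0.01171×25.0)) = 1 / (1 − 0.7462) = 3.941
Loading dose = maintenance dose × R = 506 × 3.941 ≈ 1990 mg

1990 mg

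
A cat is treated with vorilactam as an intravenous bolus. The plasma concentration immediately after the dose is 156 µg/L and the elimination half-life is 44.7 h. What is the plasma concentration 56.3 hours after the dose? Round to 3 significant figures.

k = ln 2 / 44.7 = 0.01551 h⁻¹
C(t) = C₀ e^(−kt) = 156 × e^(−0.01551 × 56.3) = 156 × e^(−0.8730) = 156 × 0.4177 ≈ 65.2 µg/L

65.2 µg/L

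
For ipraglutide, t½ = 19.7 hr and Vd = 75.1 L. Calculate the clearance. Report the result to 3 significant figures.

2.64 L/hr

k = ln 2 / t½ = ln 2 / 19.7 = 0.03519 hr⁻¹
CL = k · V = 0.03519 × 75.1 ≈ 2.64 L/hr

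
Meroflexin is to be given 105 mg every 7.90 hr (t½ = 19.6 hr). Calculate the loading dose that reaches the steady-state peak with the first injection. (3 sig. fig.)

431 mg

k = ln 2 / 19.6 = 0.03536 hr⁻¹
Accumulation ratio R = 1 / (1 − e^(−kτ)) = 1 / (1 − e^(−0.03536×7.90)) = 1 / (1 − 0.7563) = 4.103
Loading dose = maintenance dose × R = 105 × 4.103 ≈ 431 mg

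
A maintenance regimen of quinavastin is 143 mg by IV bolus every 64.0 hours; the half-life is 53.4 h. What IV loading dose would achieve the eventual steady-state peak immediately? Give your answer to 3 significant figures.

253 mg

k = ln 2 / 53.4 = 0.01298 h⁻¹
Accumulation ratio R = 1 / (1 − e^(−kτ)) = 1 / (1 − e^(−0.01298×64.0)) = 1 / (1 − 0.4357) = 1.772
Loading dose = maintenance dose × R = 143 × 1.772 ≈ 253 mg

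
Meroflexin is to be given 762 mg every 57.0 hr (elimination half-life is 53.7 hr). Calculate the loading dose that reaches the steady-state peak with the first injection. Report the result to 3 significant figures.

1460 mg

k = ln 2 / 53.7 = 0.01291 hr⁻¹
Accumulation ratio R = 1 / (1 − e^(−kτ)) = 1 / (1 − e^(−0.01291×57.0)) = 1 / (1 − 0.4791) = 1.920
Loading dose = maintenance dose × R = 762 × 1.920 ≈ 1460 mg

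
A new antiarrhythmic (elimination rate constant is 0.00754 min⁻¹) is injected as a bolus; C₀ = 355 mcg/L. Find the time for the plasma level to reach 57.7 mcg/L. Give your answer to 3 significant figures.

C(t) = C₀ e^(−kt)  ⇒  t = ln(C₀/C) / k
t = ln(355/57.7) / 0.007540 = 1.817 / 0.007540 ≈ 241 minutes

241 minutes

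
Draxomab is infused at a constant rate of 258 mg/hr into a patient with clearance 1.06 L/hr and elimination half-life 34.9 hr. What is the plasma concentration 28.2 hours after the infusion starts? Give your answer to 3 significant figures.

104 mg/L

Css = rate / CL = 258 / 1.06 = 243.4 mg/L
k = ln 2 / 34.9 = 0.01986 hr⁻¹
C(t) = Css (1 − e^(−kt)) = 243.4 × (1 − e^(−0.5601)) = 243.4 × 0.4288 ≈ 104 mg/L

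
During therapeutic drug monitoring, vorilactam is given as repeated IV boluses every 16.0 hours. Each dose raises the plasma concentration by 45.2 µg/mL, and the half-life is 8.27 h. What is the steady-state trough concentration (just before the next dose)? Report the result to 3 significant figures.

16.0 µg/mL

k = ln 2 / 8.27 = 0.08381 h⁻¹
Fraction remaining after one interval: e^(−kτ) = e^(−0.08381 × 16.0) = 0.2616
R = 1 / (1 − 0.2616) = 1.354
Css,max = 45.2 × 1.354 = 61.21 µg/mL
Css,min = Css,max × e^(−kτ) = 61.21 × 0.2616 ≈ 16.0 µg/mL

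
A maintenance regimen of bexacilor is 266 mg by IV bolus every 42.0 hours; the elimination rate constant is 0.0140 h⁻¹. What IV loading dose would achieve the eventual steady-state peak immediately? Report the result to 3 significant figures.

Accumulation ratio R = 1 / (1 − e^(−kτ)) = 1 / (1 − e^(−0.01400×42.0)) = 1 / (1 − 0.5554) = 2.249
Loading dose = maintenance dose × R = 266 × 2.249 ≈ 598 mg

598 mg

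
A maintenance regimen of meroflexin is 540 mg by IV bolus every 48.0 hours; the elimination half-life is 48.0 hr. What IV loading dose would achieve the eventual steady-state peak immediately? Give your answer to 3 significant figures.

k = ln 2 / 48.0 = 0.01444 hr⁻¹
Accumulation ratio R = 1 / (1 − e^(−kτ)) = 1 / (1 − e^(−0.01444×48.0)) = 1 / (1 − 0.5000) = 2.000
Loading dose = maintenance dose × R = 540 × 2.000 ≈ 1080 mg

1080 mg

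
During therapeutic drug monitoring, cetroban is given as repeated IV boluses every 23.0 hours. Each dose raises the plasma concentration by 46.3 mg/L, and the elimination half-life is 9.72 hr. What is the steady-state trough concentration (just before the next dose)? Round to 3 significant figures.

11.1 mg/L

k = ln 2 / 9.72 = 0.07131 hr⁻¹
Fraction remaining after one interval: e^(−kτ) = e^(−0.07131 × 23.0) = 0.1939
R = 1 / (1 − 0.1939) = 1.241
Css,max = 46.3 × 1.241 = 57.44 mg/L
Css,min = Css,max × e^(−kτ) = 57.44 × 0.1939 ≈ 11.1 mg/L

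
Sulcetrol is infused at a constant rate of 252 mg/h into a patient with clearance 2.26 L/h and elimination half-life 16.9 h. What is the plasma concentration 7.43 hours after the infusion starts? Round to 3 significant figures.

29.3 µg/mL

Css = rate / CL = 252 / 2.26 = 111.5 µg/mL
k = ln 2 / 16.9 = 0.04101 h⁻¹
C(t) = Css (1 − e^(−kt)) = 111.5 × (1 − e^(−0.3047)) = 111.5 × 0.2627 ≈ 29.3 µg/mL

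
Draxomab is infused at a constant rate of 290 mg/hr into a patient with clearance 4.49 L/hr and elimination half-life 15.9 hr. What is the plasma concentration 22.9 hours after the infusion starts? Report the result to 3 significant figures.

40.8 µg/mL

Css = rate / CL = 290 / 4.49 = 64.59 µg/mL
k = ln 2 / 15.9 = 0.04359 hr⁻¹
C(t) = Css (1 − e^(−kt)) = 64.59 × (1 − e^(−0.9983)) = 64.59 × 0.6315 ≈ 40.8 µg/mL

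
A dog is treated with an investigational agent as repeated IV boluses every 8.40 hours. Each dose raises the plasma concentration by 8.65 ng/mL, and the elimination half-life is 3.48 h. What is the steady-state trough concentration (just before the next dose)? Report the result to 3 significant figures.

k = ln 2 / 3.48 = 0.1992 h⁻¹
Fraction remaining after one interval: e^(−kτ) = e^(−0.1992 × 8.40) = 0.1877
R = 1 / (1 − 0.1877) = 1.231
Css,max = 8.65 × 1.231 = 10.65 ng/mL
Css,min = Css,max × e^(−kτ) = 10.65 × 0.1877 ≈ 2.00 ng/mL

2.00 ng/mL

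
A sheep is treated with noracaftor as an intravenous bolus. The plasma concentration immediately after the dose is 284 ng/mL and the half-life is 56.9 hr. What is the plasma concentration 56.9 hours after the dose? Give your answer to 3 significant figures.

k = ln 2 / 56.9 = 0.01218 hr⁻¹
56.9 hr is 1.000 half-lives, so C = 284 × (1/2)^1.000 = 284 × 0.5000 ≈ 142 ng/mL

142 ng/mL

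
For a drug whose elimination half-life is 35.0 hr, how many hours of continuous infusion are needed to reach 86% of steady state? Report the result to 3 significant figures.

k = ln 2 / 35.0 = 0.01980 hr⁻¹
f = 1 − e^(−kt)  ⇒  t = −ln(1 − f) / k
t = −ln(1 − 0.86) / 0.01980 = 1.966 / 0.01980 ≈ 99.3 hours

99.3 hours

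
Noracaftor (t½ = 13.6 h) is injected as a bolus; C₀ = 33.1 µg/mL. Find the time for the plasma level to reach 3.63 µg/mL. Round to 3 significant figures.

43.4 hours

k = ln 2 / 13.6 = 0.05097 h⁻¹
C(t) = C₀ e^(−kt)  ⇒  t = ln(C₀/C) / k
t = ln(33.1/3.63) / 0.05097 = 2.210 / 0.05097 ≈ 43.4 hours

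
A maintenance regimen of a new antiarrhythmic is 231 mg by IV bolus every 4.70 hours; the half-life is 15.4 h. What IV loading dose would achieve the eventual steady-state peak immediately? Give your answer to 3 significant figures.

k = ln 2 / 15.4 = 0.04501 h⁻¹
Accumulation ratio R = 1 / (1 − e^(−kτ)) = 1 / (1 − e^(−0.04501×4.70)) = 1 / (1 − 0.8093) = 5.245
Loading dose = maintenance dose × R = 231 × 5.245 ≈ 1210 mg

1210 mg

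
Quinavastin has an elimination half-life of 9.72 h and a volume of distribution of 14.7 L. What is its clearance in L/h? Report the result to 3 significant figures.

1.05 L/h

k = ln 2 / t½ = ln 2 / 9.72 = 0.07131 h⁻¹
CL = k · V = 0.07131 × 14.7 ≈ 1.05 L/h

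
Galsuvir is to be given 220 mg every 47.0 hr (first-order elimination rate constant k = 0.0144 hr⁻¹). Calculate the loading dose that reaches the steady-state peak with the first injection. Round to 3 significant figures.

447 mg

Accumulation ratio R = 1 / (1 − e^(−kτ)) = 1 / (1 − e^(−0.01440×47.0)) = 1 / (1 − 0.5082) = 2.034
Loading dose = maintenance dose × R = 220 × 2.034 ≈ 447 mg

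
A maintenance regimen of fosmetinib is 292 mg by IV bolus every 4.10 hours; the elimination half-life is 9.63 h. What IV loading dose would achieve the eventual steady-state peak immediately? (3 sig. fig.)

1140 mg

k = ln 2 / 9.63 = 0.07198 h⁻¹
Accumulation ratio R = 1 / (1 − e^(−kτ)) = 1 / (1 − e^(−0.07198×4.10)) = 1 / (1 − 0.7445) = 3.913
Loading dose = maintenance dose × R = 292 × 3.913 ≈ 1140 mg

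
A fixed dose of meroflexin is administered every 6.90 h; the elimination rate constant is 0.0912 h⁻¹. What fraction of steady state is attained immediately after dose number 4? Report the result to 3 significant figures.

0.919

f_n = 1 − e^(−nkτ) = 1 − e^(−4 × 0.09120 × 6.90) = 1 − e^(−2.517) = 1 − 0.08069 ≈ 0.919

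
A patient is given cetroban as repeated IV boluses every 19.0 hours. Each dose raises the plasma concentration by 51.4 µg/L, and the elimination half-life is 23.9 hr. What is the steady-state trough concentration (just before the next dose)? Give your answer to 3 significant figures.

k = ln 2 / 23.9 = 0.02900 hr⁻¹
Fraction remaining after one interval: e^(−kτ) = e^(−0.02900 × 19.0) = 0.5764
R = 1 / (1 − 0.5764) = 2.360
Css,max = 51.4 × 2.360 = 121.3 µg/L
Css,min = Css,max × e^(−kτ) = 121.3 × 0.5764 ≈ 69.9 µg/L

69.9 µg/L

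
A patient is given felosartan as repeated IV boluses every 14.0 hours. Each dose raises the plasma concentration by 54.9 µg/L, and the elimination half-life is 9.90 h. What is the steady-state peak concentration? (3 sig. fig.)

87.9 µg/L

k = ln 2 / 9.90 = 0.07001 h⁻¹
Fraction remaining after one interval: e^(−kτ) = e^(−0.07001 × 14.0) = 0.3752
R = 1 / (1 − 0.3752) = 1.601
Css,max = 54.9 × 1.601 ≈ 87.9 µg/L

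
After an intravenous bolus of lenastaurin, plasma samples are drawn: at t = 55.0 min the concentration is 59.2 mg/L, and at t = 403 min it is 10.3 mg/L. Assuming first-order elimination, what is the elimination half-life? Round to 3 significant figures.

138 minutes

k = ln(C₁/C₂) / (t₂ − t₁) = ln(59.2/10.3) / (403 − 55.0)
  = 1.749 / 348.0 = 0.005025 min⁻¹
t½ = ln 2 / k = ln 2 / 0.005025 ≈ 138 minutes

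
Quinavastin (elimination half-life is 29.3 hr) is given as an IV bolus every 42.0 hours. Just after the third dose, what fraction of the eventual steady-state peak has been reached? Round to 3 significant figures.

k = ln 2 / 29.3 = 0.02366 hr⁻¹
f_n = 1 − e^(−nkτ) = 1 − e^(−3 × 0.02366 × 42.0) = 1 − e^(−2.981) = 1 − 0.05075 ≈ 0.949

0.949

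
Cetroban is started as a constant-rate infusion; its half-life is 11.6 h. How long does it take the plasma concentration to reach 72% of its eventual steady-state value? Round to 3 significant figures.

k = ln 2 / 11.6 = 0.05975 h⁻¹
f = 1 − e^(−kt)  ⇒  t = −ln(1 − f) / k
t = −ln(1 − 0.72) / 0.05975 = 1.273 / 0.05975 ≈ 21.3 hours

21.3 hours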